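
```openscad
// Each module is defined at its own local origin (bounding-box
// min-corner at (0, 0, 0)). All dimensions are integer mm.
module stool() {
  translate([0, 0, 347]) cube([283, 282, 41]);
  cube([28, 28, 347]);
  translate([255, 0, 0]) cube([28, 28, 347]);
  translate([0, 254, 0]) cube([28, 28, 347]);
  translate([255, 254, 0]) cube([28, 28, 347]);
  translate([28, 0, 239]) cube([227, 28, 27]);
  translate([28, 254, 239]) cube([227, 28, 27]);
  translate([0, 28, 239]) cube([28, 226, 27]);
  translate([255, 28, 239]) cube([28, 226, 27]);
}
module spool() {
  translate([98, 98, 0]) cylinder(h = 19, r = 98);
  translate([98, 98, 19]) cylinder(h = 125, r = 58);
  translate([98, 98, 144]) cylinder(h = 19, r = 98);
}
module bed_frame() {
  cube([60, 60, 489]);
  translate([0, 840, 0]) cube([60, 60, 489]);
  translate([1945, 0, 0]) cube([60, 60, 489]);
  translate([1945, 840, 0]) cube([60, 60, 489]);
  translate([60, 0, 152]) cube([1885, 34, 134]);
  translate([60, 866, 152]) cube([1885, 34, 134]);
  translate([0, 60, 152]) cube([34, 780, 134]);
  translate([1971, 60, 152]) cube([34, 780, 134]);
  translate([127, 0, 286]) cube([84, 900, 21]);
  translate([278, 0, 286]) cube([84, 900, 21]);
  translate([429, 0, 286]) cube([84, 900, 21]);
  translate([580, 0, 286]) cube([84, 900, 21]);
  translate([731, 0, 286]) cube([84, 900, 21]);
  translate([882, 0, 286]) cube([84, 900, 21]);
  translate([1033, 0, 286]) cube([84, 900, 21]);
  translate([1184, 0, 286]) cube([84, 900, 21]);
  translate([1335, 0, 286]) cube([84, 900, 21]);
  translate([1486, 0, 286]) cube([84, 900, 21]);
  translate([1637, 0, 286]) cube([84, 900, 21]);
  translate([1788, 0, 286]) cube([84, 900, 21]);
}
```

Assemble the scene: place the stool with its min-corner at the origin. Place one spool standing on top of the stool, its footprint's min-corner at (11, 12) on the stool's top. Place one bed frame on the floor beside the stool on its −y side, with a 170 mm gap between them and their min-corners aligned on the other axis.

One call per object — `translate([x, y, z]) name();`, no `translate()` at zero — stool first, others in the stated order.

stool();
translate([11, 12, 388]) spool();
translate([0, -1070, 0]) bed_frame();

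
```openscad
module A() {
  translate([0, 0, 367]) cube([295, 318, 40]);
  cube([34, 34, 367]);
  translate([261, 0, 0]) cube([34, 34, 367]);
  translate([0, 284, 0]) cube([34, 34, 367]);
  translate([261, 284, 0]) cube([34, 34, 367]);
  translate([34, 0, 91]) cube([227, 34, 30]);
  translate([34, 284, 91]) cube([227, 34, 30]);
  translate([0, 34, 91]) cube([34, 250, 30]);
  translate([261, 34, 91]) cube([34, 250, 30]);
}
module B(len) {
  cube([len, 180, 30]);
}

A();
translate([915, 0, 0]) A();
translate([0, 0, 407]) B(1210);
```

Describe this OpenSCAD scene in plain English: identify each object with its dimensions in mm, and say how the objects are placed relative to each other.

A is a simple wooden stool: a rectangular seat 295 mm (x) by 318 mm (y), 40 mm thick, top face at z = 407 mm, on four square legs, each 34×34 mm in cross-section. The legs rest on z = 0, each flush with a corner of the seat. Four stretchers, 34 mm wide and 30 mm tall, connect adjacent legs with their undersides at z = 91 mm, each running between the inner faces of the legs it joins and aligned with the legs' outer faces on the other axis.

B is a rectangular beam 1210 mm long (x), 180 mm deep (y), 30 mm thick (z).

The beam spans the tops of two stools placed 620 mm apart, resting at z = 407 mm.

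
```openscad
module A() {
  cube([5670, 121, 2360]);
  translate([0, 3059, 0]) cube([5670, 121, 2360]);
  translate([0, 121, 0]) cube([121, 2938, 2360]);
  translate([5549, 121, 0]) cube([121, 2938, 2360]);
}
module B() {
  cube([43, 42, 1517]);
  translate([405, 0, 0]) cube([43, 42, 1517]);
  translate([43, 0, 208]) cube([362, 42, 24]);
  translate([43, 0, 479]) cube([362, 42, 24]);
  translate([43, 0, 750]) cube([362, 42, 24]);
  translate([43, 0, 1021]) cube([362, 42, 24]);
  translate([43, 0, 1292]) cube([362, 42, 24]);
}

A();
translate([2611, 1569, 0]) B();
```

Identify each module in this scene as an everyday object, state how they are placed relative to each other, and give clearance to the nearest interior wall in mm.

A is a house frame. B is a ladder. The ladder sits inside the house frame, centred. The clearance to the nearest interior wall is 1448 mm.

Clearances: x = 2490, y = 1448; minimum 1448 mm.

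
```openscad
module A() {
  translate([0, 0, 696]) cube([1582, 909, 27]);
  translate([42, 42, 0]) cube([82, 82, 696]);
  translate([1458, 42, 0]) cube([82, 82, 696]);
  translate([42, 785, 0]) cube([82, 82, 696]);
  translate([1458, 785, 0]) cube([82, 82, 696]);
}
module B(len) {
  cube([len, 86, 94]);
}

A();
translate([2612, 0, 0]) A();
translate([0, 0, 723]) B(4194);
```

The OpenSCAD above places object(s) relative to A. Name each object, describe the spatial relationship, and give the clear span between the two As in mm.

Second table starts at x = 2612; first ends at x = 1582; clear span = 2612 − 1582 = 1030 mm.

A is a table. B is a beam. A beam spans the tops of two tables. The clear span between the two tables is 1030 mm.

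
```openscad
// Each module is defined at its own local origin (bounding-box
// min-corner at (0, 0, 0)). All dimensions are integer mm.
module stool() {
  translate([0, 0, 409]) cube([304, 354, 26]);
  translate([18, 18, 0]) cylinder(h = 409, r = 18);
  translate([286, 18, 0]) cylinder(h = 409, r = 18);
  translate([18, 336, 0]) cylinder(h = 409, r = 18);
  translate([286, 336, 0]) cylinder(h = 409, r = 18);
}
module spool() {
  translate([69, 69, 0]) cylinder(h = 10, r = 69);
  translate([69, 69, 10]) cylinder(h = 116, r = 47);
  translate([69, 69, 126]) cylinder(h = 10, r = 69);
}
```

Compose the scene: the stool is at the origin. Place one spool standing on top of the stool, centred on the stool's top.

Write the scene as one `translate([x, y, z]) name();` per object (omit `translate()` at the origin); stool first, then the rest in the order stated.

stool();
translate([83, 108, 435]) spool();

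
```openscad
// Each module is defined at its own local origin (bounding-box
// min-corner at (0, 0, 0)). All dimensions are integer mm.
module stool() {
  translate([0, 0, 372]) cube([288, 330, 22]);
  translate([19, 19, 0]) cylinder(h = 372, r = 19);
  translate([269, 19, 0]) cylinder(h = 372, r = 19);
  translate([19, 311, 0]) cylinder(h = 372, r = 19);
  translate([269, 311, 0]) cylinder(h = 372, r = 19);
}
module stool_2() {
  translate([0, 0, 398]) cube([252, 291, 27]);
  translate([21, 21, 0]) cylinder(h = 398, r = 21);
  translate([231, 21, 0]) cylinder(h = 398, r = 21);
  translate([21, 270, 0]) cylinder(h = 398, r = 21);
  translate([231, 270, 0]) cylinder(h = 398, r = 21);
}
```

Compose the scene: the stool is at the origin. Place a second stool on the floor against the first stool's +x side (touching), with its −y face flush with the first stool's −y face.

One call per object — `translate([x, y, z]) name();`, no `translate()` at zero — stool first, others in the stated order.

stool();
translate([288, 0, 0]) stool_2();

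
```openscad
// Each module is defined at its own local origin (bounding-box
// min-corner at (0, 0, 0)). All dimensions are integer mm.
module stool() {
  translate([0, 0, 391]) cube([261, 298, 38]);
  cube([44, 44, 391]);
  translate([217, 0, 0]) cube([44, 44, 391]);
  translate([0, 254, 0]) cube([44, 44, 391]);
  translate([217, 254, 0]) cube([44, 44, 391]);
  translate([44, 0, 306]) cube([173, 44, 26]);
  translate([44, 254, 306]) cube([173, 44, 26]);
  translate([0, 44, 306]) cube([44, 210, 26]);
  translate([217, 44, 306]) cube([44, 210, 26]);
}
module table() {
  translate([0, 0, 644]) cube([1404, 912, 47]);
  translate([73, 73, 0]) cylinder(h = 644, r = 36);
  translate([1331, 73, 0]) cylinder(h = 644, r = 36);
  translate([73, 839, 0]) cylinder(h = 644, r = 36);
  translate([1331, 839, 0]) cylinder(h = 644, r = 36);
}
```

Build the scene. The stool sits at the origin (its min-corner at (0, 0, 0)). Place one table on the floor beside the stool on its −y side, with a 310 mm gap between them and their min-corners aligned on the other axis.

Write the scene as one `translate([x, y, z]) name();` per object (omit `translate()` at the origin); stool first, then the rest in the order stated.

stool();
translate([0, -1222, 0]) table();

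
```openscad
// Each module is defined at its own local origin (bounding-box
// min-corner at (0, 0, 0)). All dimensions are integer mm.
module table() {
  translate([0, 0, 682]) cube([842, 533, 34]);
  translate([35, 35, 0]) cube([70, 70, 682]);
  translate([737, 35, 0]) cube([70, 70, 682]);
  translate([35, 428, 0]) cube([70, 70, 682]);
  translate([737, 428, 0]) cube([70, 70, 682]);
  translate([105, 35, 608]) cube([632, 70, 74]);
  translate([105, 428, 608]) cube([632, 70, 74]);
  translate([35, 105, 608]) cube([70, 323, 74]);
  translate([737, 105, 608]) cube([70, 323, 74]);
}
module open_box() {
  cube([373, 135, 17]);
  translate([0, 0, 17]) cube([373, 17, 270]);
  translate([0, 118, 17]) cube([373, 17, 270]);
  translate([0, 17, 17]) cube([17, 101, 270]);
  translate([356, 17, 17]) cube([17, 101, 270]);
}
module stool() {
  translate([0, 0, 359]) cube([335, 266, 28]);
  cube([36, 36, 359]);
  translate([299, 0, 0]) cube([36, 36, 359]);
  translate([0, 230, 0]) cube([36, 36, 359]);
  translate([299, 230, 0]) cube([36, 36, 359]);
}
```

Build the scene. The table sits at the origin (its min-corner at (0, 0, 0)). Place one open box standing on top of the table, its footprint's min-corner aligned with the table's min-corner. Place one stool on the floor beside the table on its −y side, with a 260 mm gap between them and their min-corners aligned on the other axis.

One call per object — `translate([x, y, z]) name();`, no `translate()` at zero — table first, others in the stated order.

table();
translate([0, 0, 716]) open_box();
translate([0, -526, 0]) stool();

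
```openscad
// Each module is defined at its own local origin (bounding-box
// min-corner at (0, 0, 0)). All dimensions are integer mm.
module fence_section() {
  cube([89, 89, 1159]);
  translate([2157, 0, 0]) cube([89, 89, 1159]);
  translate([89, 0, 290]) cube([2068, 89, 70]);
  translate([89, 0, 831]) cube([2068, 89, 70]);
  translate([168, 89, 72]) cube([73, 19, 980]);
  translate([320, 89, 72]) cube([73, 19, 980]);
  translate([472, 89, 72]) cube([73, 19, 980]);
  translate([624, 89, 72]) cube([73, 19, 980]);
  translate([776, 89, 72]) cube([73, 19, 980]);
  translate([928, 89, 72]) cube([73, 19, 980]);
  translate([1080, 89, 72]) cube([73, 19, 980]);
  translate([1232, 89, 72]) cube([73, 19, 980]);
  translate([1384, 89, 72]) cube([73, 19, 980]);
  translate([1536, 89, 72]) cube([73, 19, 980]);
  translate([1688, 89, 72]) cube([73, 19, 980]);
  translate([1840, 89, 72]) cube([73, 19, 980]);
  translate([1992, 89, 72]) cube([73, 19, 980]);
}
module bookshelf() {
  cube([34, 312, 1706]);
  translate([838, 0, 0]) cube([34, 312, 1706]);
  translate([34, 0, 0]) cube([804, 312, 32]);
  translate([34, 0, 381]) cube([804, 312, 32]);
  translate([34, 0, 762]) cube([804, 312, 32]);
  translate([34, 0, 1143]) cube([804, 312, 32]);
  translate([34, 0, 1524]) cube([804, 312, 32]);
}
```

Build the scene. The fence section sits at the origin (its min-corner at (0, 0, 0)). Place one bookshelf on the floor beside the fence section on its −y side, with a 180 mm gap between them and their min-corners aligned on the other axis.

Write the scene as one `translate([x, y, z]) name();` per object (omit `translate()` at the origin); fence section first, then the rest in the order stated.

fence_section();
translate([0, -492, 0]) bookshelf();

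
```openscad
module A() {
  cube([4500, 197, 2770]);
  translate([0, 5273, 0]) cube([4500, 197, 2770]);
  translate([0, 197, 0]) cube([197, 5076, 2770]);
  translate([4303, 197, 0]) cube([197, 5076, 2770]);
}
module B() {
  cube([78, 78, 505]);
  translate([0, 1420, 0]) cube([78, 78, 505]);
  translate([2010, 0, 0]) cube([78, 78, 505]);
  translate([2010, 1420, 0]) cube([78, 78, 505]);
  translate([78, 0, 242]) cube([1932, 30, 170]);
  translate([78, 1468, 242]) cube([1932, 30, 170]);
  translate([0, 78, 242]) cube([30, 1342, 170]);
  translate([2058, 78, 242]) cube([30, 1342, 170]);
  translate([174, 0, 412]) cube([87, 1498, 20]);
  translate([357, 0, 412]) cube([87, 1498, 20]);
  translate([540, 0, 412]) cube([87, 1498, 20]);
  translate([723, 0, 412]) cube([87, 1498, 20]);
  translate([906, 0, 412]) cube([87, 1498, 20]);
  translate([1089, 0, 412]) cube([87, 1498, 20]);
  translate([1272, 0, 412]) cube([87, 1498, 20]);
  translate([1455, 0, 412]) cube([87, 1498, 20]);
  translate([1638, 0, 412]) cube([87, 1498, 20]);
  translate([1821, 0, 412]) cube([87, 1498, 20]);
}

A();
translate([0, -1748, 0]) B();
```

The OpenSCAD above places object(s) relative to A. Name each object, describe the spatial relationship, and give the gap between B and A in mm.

The bed frame's nearest face is 250 mm from the house frame's −y face.

A is a house frame. B is a bed frame. The bed frame is on the floor beside the house frame on its −y side. The gap between the bed frame and the house frame is 250 mm.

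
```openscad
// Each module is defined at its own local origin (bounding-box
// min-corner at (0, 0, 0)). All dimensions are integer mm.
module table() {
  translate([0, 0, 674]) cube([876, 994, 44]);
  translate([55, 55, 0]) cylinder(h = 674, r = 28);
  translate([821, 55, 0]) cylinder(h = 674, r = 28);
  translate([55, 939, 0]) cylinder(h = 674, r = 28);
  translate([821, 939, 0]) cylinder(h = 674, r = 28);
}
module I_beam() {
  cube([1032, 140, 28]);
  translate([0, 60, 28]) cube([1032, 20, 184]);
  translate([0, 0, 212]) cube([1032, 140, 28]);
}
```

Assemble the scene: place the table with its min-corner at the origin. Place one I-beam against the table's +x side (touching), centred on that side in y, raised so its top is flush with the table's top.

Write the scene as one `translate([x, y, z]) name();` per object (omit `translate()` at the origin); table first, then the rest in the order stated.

table();
translate([876, 427, 478]) I_beam();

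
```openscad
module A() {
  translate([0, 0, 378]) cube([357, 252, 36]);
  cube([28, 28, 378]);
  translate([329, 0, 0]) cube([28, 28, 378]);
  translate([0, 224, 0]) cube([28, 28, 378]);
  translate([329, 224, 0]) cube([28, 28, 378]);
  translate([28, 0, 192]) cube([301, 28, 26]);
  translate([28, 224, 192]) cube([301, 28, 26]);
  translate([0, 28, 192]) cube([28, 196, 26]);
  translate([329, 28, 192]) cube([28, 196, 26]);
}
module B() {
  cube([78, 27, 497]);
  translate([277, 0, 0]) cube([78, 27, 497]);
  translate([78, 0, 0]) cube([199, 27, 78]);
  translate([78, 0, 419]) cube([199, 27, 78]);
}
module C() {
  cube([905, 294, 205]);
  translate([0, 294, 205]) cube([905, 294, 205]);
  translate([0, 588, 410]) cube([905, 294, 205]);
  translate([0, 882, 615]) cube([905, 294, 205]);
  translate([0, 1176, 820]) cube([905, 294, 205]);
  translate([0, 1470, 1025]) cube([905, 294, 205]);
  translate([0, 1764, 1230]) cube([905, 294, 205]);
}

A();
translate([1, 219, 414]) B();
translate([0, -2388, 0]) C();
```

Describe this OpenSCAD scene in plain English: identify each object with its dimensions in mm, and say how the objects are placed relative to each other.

A is a four-legged stool. The seat is 357×252 mm, 36 mm thick, top at z = 414 mm. It stands on four square legs, each 28×28 mm in cross-section, from z = 0 to the seat underside, each flush with a corner of the seat. Four stretchers, 28 mm wide and 26 mm tall, connect adjacent legs with their undersides at z = 192 mm, each running between the inner faces of the legs it joins and aligned with the legs' outer faces on the other axis.

B is a picture frame with a 199×341 mm rectangular opening (x by z) and a uniform 78 mm border on every side. Frame depth is 27 mm along y. It is built from two vertical stiles running the full outside height and two horizontal rails spanning the gap between the stiles.

C is a straight staircase of 7 solid steps. Each step is 905 mm wide (x), 294 mm deep (y, the going) and 205 mm tall (the rise). The first step rests on the floor; each subsequent step sits one going further in +y and one rise higher in +z, directly behind and above the previous step with no overlap.

The picture frame is on top of the stool. The staircase is on the floor beside the stool on its −y side.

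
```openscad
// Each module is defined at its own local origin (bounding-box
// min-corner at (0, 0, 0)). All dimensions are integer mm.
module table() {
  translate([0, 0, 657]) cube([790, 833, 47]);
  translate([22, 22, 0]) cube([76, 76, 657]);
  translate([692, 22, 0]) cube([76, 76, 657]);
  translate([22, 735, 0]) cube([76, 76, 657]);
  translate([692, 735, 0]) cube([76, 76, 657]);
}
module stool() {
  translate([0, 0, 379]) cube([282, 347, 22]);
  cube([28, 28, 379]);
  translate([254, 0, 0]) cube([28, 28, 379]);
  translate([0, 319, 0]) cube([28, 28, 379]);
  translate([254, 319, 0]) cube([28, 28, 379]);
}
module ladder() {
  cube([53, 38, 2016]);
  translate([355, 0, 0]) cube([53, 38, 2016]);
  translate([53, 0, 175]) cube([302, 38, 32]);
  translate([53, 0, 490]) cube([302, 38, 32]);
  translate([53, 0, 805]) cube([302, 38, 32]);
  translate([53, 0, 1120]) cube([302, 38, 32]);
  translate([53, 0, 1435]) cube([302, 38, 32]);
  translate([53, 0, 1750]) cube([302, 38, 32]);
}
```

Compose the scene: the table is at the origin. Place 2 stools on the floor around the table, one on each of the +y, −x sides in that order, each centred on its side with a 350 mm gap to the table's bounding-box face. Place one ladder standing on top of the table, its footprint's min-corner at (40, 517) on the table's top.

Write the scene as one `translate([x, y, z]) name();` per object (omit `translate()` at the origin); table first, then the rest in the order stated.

table();
translate([254, 1183, 0]) stool();
translate([-632, 243, 0]) stool();
translate([40, 517, 704]) ladder();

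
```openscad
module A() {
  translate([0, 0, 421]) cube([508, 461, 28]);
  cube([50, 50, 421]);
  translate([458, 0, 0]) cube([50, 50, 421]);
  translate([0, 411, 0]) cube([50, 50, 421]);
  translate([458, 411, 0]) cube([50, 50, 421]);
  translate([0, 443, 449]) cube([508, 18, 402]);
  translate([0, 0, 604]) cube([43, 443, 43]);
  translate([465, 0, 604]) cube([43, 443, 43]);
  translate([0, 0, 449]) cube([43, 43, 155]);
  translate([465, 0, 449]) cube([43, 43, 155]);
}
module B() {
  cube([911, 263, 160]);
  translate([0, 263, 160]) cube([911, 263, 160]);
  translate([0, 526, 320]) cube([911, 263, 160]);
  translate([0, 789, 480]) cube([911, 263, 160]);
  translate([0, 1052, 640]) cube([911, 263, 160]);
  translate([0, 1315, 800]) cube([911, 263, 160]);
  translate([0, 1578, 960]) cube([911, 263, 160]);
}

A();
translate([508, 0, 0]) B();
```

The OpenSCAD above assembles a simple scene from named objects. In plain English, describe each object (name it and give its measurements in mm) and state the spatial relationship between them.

A is a chair. The seat is a 508×461×28 mm slab with its top at z = 449 mm, on four 50×50 mm corner legs (flush with the seat edges, standing on z = 0). A flat backrest 18 mm thick, 402 mm tall, spans the full seat width and rises from the seat top along its +y edge, rear face flush with the rear of the seat. Two armrests of 43×43 mm section run along each side from the seat's front edge to the front of the backrest, top faces 198 mm above the seat top and outer faces flush with the seat's x-edges; a 43×43 mm post under the front of each armrest stands on the seat at the front corner.

B is a straight staircase of 7 solid steps. Each step is 911 mm wide (x), 263 mm deep (y, the going) and 160 mm tall (the rise). The first step rests on the floor; each subsequent step sits one going further in +y and one rise higher in +z, directly behind and above the previous step with no overlap.

The staircase is against the chair's +x side, with their −y faces flush.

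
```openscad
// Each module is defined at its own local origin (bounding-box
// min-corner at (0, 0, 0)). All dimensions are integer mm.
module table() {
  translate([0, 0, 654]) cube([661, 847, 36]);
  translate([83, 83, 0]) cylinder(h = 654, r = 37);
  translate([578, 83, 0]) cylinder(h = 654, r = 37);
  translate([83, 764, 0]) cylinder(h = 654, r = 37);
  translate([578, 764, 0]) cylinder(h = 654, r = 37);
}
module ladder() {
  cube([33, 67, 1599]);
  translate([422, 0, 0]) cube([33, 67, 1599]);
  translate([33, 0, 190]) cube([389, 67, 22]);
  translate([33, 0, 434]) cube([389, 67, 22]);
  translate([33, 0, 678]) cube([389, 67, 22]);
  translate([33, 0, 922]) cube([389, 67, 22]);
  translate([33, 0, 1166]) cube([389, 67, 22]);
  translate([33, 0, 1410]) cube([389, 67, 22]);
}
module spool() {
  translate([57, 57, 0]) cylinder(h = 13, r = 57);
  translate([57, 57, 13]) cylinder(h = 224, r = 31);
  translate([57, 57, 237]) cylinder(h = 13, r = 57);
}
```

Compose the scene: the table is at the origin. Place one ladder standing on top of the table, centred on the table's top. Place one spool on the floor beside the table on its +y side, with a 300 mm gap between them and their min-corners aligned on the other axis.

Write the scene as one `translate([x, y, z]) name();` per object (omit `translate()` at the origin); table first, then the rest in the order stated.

table();
translate([103, 390, 690]) ladder();
translate([0, 1147, 0]) spool();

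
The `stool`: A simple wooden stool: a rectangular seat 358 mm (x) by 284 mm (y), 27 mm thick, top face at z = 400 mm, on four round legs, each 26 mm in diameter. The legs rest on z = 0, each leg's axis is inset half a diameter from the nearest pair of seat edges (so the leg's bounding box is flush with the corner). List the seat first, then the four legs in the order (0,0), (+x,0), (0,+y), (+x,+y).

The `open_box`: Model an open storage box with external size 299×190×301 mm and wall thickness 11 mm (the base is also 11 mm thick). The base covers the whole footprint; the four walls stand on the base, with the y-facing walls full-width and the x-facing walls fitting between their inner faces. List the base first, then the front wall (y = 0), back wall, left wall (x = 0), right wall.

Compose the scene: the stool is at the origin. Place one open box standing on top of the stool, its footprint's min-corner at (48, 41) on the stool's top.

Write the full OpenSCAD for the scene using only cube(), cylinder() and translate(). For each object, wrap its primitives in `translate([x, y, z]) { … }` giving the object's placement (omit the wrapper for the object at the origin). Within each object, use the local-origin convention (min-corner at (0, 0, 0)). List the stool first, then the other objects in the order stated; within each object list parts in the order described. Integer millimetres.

translate([0, 0, 373]) cube([358, 284, 27]);
translate([13, 13, 0]) cylinder(h = 373, r = 13);
translate([345, 13, 0]) cylinder(h = 373, r = 13);
translate([13, 271, 0]) cylinder(h = 373, r = 13);
translate([345, 271, 0]) cylinder(h = 373, r = 13);
translate([48, 41, 400]) {
  cube([299, 190, 11]);
  translate([0, 0, 11]) cube([299, 11, 290]);
  translate([0, 179, 11]) cube([299, 11, 290]);
  translate([0, 11, 11]) cube([11, 168, 290]);
  translate([288, 11, 11]) cube([11, 168, 290]);
}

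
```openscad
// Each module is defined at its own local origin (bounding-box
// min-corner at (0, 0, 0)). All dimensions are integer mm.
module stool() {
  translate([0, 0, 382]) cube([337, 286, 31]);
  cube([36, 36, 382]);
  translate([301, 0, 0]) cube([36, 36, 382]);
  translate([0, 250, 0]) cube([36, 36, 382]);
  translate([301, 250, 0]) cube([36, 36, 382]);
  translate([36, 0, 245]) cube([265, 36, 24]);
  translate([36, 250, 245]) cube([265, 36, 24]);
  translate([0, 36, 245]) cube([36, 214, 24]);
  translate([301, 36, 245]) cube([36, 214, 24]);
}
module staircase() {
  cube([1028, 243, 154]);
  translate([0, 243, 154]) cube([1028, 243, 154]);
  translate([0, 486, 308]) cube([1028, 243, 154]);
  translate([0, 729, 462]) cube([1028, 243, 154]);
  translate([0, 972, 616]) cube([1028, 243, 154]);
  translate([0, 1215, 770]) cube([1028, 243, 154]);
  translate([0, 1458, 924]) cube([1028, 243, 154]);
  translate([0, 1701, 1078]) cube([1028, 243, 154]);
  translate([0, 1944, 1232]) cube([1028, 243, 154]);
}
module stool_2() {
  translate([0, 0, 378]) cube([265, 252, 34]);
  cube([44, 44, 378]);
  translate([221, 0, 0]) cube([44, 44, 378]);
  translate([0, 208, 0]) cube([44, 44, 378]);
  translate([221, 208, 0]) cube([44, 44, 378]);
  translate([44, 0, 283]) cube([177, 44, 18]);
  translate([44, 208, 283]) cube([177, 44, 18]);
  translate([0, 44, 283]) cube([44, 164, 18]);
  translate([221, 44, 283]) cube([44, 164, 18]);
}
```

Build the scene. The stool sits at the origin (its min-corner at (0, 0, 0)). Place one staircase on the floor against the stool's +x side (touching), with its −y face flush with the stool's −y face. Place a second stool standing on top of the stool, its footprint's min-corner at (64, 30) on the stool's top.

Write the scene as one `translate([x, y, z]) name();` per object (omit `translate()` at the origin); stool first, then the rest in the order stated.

stool();
translate([337, 0, 0]) staircase();
translate([64, 30, 413]) stool_2();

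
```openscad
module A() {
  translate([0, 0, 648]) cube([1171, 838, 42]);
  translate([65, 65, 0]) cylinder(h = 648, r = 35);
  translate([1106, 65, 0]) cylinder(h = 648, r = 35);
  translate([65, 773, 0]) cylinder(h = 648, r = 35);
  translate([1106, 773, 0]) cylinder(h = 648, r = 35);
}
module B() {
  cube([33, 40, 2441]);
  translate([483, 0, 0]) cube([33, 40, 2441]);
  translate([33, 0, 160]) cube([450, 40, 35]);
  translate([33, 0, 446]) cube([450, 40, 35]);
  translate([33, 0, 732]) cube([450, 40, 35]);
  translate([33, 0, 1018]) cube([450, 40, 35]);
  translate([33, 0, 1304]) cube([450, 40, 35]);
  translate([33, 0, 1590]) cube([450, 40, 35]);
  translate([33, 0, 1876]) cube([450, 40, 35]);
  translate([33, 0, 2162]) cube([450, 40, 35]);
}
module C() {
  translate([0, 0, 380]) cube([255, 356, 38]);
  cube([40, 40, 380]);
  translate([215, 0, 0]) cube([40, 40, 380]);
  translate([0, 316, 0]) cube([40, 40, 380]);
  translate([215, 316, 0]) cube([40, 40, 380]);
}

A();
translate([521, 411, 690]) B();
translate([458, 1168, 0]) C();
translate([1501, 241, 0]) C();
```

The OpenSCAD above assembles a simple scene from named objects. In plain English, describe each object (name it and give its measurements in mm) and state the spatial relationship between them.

A is a table with a 1171×838 mm rectangular top, 42 mm thick, top surface at z = 690 mm, supported by four round legs of 70 mm diameter, each leg's bounding box inset 30 mm from the nearest pair of top edges, running from the floor.

B is a straight ladder. Two 33×40 mm vertical rails, 2441 mm tall, stand 516 mm apart (outside-to-outside) with their front faces coplanar on the −y side. 8 rungs, each 40 mm deep and 35 mm tall, span between the inner faces of the rails, front faces flush with the rails. The lowest rung's underside is at z = 160 mm and rungs are spaced 286 mm apart (underside to underside).

C is a four-legged stool. The seat is a 255×356×38 mm slab whose top surface is at z = 418 mm; four square legs, each 40×40 mm in cross-section, run from the floor (z = 0) to the underside of the seat, each flush with a corner of the seat.

The ladder is on top of the table. Two stools sit around the table at the +y, +x sides.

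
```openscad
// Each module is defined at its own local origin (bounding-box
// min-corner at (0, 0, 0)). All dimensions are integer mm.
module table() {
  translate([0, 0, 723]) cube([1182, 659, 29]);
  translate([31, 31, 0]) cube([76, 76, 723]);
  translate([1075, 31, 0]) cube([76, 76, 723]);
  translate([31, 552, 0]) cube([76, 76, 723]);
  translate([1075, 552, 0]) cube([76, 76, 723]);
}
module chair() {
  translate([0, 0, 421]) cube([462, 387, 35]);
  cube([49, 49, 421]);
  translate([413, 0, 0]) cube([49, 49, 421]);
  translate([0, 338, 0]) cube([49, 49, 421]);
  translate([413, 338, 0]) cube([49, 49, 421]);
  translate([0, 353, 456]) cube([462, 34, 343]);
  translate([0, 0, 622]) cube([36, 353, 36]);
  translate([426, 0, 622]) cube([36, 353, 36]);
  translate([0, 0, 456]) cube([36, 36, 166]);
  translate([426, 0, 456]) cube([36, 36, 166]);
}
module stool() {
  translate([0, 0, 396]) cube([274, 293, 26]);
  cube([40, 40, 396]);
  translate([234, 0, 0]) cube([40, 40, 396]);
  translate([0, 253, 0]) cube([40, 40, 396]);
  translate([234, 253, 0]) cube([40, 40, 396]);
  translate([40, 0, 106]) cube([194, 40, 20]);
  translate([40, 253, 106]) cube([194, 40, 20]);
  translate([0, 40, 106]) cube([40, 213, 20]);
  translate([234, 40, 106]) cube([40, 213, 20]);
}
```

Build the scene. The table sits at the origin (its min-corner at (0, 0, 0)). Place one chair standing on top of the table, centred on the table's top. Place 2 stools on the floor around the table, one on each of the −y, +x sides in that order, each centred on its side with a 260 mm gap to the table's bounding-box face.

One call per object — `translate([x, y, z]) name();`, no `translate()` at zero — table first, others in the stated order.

table();
translate([360, 136, 752]) chair();
translate([454, -553, 0]) stool();
translate([1442, 183, 0]) stool();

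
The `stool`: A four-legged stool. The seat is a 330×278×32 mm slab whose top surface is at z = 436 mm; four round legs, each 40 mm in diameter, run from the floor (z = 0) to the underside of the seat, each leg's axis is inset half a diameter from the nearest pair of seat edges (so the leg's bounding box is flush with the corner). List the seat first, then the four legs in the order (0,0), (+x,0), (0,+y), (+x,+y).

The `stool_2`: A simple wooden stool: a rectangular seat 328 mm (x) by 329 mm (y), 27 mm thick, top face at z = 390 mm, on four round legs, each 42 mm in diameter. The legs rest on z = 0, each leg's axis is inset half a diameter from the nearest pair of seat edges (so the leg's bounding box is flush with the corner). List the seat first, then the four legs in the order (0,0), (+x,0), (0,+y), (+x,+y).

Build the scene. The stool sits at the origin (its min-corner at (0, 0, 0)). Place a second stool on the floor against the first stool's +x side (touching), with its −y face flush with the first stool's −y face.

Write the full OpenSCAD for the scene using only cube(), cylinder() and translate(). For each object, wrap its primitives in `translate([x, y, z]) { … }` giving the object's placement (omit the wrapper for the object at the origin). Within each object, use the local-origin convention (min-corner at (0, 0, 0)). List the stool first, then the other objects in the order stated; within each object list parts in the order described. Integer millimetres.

translate([0, 0, 404]) cube([330, 278, 32]);
translate([20, 20, 0]) cylinder(h = 404, r = 20);
translate([310, 20, 0]) cylinder(h = 404, r = 20);
translate([20, 258, 0]) cylinder(h = 404, r = 20);
translate([310, 258, 0]) cylinder(h = 404, r = 20);
translate([330, 0, 0]) {
  translate([0, 0, 363]) cube([328, 329, 27]);
  translate([21, 21, 0]) cylinder(h = 363, r = 21);
  translate([307, 21, 0]) cylinder(h = 363, r = 21);
  translate([21, 308, 0]) cylinder(h = 363, r = 21);
  translate([307, 308, 0]) cylinder(h = 363, r = 21);
}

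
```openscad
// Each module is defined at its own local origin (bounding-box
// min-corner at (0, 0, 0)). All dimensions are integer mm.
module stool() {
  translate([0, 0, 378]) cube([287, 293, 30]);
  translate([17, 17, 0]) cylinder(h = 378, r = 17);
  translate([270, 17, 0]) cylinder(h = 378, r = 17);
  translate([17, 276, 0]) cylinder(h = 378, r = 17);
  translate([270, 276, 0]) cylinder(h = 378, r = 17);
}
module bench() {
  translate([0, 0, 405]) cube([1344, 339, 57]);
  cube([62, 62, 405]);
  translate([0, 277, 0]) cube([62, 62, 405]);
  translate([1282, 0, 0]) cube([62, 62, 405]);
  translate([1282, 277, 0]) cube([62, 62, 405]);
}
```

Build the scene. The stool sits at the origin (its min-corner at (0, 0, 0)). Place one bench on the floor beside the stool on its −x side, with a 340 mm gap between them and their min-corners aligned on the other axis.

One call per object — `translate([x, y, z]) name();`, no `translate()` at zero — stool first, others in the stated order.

stool();
translate([-1684, 0, 0]) bench();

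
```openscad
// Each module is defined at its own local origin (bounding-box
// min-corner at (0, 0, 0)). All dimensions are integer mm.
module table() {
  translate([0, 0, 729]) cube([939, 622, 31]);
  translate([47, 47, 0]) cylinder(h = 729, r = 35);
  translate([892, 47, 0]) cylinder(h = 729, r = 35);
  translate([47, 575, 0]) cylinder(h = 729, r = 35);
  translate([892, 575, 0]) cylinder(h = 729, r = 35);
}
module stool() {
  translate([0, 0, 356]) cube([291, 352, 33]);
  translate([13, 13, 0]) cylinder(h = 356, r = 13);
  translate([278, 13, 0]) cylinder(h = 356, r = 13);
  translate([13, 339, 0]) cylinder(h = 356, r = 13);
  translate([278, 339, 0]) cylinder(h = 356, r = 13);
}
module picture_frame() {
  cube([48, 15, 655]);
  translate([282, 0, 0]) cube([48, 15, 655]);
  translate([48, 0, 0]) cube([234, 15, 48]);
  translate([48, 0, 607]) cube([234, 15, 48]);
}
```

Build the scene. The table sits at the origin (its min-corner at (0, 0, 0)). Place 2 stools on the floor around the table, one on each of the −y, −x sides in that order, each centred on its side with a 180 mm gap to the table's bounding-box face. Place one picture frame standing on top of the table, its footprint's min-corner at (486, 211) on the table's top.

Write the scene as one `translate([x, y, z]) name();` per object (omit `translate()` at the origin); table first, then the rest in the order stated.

table();
translate([324, -532, 0]) stool();
translate([-471, 135, 0]) stool();
translate([486, 211, 760]) picture_frame();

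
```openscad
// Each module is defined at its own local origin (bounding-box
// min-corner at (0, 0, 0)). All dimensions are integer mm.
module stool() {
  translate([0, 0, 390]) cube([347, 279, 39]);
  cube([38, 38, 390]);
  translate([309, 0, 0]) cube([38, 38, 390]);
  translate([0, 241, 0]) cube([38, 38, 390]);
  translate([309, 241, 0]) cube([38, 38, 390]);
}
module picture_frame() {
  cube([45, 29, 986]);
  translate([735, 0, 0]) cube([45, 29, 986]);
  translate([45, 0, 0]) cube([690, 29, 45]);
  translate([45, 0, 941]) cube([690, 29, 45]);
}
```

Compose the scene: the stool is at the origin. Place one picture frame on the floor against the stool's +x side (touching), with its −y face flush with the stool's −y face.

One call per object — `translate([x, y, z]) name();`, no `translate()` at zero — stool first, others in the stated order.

stool();
translate([347, 0, 0]) picture_frame();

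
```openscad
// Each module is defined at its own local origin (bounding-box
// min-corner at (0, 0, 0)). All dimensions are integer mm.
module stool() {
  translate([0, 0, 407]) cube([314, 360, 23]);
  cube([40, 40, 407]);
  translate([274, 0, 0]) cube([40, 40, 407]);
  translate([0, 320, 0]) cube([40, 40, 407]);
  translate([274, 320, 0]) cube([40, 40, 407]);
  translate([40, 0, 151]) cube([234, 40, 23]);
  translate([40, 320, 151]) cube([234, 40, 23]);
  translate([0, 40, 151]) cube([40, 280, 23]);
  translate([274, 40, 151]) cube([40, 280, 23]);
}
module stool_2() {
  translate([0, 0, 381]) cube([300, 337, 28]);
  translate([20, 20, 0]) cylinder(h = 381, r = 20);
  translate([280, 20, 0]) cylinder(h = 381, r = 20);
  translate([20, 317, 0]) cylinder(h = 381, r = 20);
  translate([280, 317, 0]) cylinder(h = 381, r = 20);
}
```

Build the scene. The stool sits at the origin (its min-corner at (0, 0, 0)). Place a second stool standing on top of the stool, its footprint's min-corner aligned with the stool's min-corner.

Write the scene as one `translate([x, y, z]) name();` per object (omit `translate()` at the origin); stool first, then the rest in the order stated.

stool();
translate([0, 0, 430]) stool_2();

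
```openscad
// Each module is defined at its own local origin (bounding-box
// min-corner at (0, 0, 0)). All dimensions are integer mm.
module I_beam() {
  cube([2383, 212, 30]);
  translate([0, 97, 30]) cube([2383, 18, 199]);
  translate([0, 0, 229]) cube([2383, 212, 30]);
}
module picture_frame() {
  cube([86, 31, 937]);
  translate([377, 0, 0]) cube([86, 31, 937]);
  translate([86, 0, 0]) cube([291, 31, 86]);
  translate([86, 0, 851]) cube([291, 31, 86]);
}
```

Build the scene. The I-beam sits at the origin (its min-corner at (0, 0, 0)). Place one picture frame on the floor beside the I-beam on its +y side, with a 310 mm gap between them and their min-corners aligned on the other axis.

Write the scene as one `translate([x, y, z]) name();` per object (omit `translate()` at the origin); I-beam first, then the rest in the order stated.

I_beam();
translate([0, 522, 0]) picture_frame();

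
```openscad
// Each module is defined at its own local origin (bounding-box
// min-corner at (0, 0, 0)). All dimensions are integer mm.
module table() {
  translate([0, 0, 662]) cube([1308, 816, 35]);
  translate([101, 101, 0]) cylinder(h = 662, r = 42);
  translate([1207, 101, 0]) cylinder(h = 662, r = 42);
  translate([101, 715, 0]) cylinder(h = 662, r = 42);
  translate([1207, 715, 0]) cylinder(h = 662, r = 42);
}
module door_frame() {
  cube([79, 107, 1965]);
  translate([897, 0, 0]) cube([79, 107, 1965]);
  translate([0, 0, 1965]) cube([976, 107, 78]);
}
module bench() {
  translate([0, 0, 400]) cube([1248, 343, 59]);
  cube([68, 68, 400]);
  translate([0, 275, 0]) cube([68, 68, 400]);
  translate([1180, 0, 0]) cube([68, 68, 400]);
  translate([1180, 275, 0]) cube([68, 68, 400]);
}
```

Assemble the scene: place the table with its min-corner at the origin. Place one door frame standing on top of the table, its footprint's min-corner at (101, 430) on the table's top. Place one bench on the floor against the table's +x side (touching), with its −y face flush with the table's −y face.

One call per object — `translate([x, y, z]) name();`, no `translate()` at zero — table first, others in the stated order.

table();
translate([101, 430, 697]) door_frame();
translate([1308, 0, 0]) bench();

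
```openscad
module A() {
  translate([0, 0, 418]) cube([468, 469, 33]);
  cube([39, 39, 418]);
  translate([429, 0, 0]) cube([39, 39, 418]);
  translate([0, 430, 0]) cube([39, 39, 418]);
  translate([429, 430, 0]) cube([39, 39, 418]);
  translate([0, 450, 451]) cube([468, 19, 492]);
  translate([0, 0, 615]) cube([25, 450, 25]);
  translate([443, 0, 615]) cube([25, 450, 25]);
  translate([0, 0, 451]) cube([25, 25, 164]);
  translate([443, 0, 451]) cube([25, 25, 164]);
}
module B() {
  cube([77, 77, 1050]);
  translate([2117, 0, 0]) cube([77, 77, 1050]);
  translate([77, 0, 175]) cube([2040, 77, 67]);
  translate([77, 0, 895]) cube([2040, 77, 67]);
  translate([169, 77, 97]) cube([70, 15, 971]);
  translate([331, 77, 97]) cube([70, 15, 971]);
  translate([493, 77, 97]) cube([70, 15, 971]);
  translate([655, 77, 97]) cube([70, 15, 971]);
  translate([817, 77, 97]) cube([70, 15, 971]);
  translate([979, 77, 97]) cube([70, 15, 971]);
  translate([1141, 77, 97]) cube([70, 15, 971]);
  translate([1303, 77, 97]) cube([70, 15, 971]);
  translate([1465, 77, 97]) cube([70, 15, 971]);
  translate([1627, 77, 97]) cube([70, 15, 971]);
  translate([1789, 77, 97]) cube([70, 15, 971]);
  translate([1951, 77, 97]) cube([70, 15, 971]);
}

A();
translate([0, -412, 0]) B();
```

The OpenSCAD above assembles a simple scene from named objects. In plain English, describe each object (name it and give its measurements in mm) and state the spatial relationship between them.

A is a chair: 468×469 mm seat, 33 mm thick, top at z = 451 mm, on four 39 mm square corner legs flush with the seat edges. A 19 mm thick backrest slab spans the full seat width, extending 492 mm above the seat top, its back face flush with the seat's +y edge. Two armrests of 25×25 mm section run along each side from the seat's front edge to the front of the backrest, top faces 189 mm above the seat top and outer faces flush with the seat's x-edges; a 25×25 mm post under the front of each armrest stands on the seat at the front corner.

B is a fence section. Two 77×77 mm posts, 1050 mm tall, stand on the floor with a clear span of 2040 mm between their inner faces. Two horizontal rails of 77×67 mm section span the gap between the posts with their undersides at z = 175 mm and z = 895 mm, flush with the posts' −y face. 12 pickets, each 70 mm wide, 15 mm thick and 971 mm tall, are fixed to the +y face of the rails with their bottoms at z = 97 mm, evenly spaced across the span with equal gaps (rounded down to the nearest mm) at the −x end and between each pair — any rounding remainder accumulates at the +x end.

The fence section is on the floor beside the chair on its −y side.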